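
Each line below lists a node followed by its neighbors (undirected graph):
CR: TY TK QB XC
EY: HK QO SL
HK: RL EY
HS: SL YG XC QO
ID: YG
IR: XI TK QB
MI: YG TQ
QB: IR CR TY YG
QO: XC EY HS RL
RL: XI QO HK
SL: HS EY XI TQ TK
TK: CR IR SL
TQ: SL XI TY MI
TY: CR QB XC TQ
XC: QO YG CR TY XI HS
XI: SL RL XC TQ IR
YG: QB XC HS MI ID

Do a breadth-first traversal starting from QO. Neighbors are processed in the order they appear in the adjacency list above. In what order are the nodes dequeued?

QO -> XC -> EY -> HS -> RL -> YG -> CR -> TY -> XI -> HK -> SL -> QB -> MI -> ID -> TK -> TQ -> IR

Visit QO; enqueue XC, EY, HS, RL → queue [XC, EY, HS, RL]
Visit XC; enqueue YG, CR, TY, XI → queue [EY, HS, RL, YG, CR, TY, XI]
Visit EY; enqueue HK, SL → queue [HS, RL, YG, CR, TY, XI, HK, SL]
Visit HS → queue [RL, YG, CR, TY, XI, HK, SL]
Visit RL → queue [YG, CR, TY, XI, HK, SL]
Visit YG; enqueue QB, MI, ID → queue [CR, TY, XI, HK, SL, QB, MI, ID]
Visit CR; enqueue TK → queue [TY, XI, HK, SL, QB, MI, ID, TK]
Visit TY; enqueue TQ → queue [XI, HK, SL, QB, MI, ID, TK, TQ]
Visit XI; enqueue IR → queue [HK, SL, QB, MI, ID, TK, TQ, IR]
Visit HK → queue [SL, QB, MI, ID, TK, TQ, IR]
Visit SL → queue [QB, MI, ID, TK, TQ, IR]
Visit QB → queue [MI, ID, TK, TQ, IR]
Visit MI → queue [ID, TK, TQ, IR]
Visit ID → queue [TK, TQ, IR]
Visit TK → queue [TQ, IR]
Visit TQ → queue [IR]
Visit IR → queue []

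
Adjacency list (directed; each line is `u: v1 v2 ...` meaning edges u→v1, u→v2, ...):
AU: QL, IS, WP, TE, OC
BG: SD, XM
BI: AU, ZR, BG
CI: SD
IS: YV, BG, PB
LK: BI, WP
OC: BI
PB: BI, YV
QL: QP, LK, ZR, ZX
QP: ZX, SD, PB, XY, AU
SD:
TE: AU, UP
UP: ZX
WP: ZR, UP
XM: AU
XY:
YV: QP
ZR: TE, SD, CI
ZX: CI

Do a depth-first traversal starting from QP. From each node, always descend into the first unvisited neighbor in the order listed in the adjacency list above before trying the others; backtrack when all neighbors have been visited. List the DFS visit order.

Visit QP
QP → ZX
ZX → CI
CI → SD
QP → PB
PB → BI
BI → AU
AU → QL
QL → LK
LK → WP
WP → ZR
ZR → TE
TE → UP
AU → IS
IS → YV
IS → BG
BG → XM
AU → OC
QP → XY

QP -> ZX -> CI -> SD -> PB -> BI -> AU -> QL -> LK -> WP -> ZR -> TE -> UP -> IS -> YV -> BG -> XM -> OC -> XY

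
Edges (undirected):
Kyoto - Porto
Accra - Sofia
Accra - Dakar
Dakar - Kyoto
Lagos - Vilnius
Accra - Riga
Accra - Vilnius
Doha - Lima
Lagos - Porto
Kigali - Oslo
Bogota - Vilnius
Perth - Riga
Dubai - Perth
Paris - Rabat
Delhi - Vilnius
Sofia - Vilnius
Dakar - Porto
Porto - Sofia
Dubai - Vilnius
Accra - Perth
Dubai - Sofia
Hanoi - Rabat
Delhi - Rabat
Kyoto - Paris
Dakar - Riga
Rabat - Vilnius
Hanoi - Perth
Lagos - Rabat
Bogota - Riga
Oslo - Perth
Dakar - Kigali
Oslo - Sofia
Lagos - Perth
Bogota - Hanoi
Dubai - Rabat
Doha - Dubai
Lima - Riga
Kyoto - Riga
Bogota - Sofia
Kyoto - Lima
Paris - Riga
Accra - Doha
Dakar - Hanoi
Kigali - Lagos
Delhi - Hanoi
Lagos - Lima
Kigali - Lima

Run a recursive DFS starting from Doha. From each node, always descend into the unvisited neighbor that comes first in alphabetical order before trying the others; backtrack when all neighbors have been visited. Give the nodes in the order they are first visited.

Doha → Accra → Dakar → Hanoi → Bogota → Riga → Kyoto → Lima → Kigali → Lagos → Perth → Dubai → Rabat → Delhi → Vilnius → Sofia → Oslo → Porto → Paris

Visit Doha
Doha → Accra
Accra → Dakar
Dakar → Hanoi
Hanoi → Bogota
Bogota → Riga
Riga → Kyoto
Kyoto → Lima
Lima → Kigali
Kigali → Lagos
Lagos → Perth
Perth → Dubai
Dubai → Rabat
Rabat → Delhi
Delhi → Vilnius
Vilnius → Sofia
Sofia → Oslo
Sofia → Porto
Rabat → Paris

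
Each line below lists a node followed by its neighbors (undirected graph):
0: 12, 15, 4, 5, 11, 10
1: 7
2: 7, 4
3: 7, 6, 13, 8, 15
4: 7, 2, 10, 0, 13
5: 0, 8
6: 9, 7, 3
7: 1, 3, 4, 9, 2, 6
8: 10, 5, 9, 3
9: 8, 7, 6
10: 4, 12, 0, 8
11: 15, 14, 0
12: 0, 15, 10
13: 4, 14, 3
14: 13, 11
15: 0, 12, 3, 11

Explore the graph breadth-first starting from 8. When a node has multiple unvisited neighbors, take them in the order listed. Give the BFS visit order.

8 → 10 → 5 → 9 → 3 → 4 → 12 → 0 → 7 → 6 → 13 → 15 → 2 → 11 → 1 → 14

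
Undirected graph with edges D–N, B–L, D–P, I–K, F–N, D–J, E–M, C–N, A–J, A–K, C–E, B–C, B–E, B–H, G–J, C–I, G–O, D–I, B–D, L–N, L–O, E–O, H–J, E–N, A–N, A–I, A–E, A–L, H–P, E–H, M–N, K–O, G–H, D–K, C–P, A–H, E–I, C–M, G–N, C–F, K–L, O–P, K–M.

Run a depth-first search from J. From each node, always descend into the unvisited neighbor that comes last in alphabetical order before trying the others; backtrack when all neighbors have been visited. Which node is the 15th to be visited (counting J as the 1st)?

Visit J
J → H
H → P
P → O
O → L
L → N
N → M
M → K
K → I
I → E
E → C
C → F
C → B
B → D
E → A
N → G

Visit order: J, H, P, O, L, N, M, K, I, E, C, F, B, D, A, G

A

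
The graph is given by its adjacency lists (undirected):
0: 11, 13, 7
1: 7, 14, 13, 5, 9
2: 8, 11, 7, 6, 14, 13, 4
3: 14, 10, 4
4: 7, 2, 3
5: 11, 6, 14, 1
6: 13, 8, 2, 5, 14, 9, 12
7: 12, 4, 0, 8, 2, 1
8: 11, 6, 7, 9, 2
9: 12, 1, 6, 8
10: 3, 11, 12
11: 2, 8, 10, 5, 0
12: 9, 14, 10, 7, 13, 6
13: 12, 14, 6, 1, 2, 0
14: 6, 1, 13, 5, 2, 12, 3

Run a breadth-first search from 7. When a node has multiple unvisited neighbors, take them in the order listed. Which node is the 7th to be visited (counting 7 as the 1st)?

1

Visit 7; enqueue 12, 4, 0, 8, 2, 1 → queue [12, 4, 0, 8, 2, 1]
Visit 12; enqueue 9, 14, 10, 13, 6 → queue [4, 0, 8, 2, 1, 9, 14, 10, 13, 6]
Visit 4; enqueue 3 → queue [0, 8, 2, 1, 9, 14, 10, 13, 6, 3]
Visit 0; enqueue 11 → queue [8, 2, 1, 9, 14, 10, 13, 6, 3, 11]
Visit 8 → queue [2, 1, 9, 14, 10, 13, 6, 3, 11]
Visit 2 → queue [1, 9, 14, 10, 13, 6, 3, 11]
Visit 1; enqueue 5 → queue [9, 14, 10, 13, 6, 3, 11, 5]
Visit 9 → queue [14, 10, 13, 6, 3, 11, 5]
Visit 14 → queue [10, 13, 6, 3, 11, 5]
Visit 10 → queue [13, 6, 3, 11, 5]
Visit 13 → queue [6, 3, 11, 5]
Visit 6 → queue [3, 11, 5]
Visit 3 → queue [11, 5]
Visit 11 → queue [5]
Visit 5 → queue []

Visit order: 7, 12, 4, 0, 8, 2, 1, 9, 14, 10, 13, 6, 3, 11, 5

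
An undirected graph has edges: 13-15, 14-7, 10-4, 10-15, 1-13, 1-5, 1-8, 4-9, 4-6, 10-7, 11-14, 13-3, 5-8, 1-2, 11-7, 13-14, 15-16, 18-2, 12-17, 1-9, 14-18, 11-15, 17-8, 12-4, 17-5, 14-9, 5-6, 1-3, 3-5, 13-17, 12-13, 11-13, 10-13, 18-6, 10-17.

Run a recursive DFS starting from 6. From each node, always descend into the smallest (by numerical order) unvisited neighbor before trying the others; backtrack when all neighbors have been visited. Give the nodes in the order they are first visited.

6 -> 4 -> 9 -> 1 -> 2 -> 18 -> 14 -> 7 -> 10 -> 13 -> 3 -> 5 -> 8 -> 17 -> 12 -> 11 -> 15 -> 16

Visit 6
6 → 4
4 → 9
9 → 1
1 → 2
2 → 18
18 → 14
14 → 7
7 → 10
10 → 13
13 → 3
3 → 5
5 → 8
8 → 17
17 → 12
13 → 11
11 → 15
15 → 16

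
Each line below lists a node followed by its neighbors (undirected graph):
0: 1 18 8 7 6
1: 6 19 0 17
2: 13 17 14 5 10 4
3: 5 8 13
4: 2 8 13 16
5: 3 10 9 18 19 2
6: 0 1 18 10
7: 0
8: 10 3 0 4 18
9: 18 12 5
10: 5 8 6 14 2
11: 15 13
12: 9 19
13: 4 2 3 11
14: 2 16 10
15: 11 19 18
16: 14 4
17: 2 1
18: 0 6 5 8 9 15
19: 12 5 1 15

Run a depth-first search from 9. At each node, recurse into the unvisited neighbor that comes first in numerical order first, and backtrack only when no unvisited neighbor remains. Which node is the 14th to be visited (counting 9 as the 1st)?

11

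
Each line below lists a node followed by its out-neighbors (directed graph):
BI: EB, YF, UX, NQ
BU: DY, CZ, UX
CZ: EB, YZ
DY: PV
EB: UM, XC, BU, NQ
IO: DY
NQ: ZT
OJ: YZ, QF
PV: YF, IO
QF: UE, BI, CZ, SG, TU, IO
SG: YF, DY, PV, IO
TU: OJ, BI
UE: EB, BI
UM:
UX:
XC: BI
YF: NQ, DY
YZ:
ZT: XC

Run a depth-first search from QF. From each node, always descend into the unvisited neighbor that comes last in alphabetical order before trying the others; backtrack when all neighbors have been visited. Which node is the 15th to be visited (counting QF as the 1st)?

Visit QF
QF → UE
UE → EB
EB → XC
XC → BI
BI → YF
YF → NQ
NQ → ZT
YF → DY
DY → PV
PV → IO
BI → UX
EB → UM
EB → BU
BU → CZ
CZ → YZ
QF → TU
TU → OJ
QF → SG

Visit order: QF, UE, EB, XC, BI, YF, NQ, ZT, DY, PV, IO, UX, UM, BU, CZ, YZ, TU, OJ, SG

CZ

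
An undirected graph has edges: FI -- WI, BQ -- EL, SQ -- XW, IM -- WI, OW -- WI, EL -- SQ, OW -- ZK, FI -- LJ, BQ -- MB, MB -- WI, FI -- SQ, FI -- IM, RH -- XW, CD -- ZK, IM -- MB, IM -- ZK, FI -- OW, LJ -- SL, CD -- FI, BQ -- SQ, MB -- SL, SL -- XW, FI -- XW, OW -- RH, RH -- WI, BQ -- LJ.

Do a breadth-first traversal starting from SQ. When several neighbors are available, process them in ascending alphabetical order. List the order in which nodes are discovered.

SQ, BQ, EL, FI, XW, LJ, MB, CD, IM, OW, WI, RH, SL, ZK

Visit SQ; enqueue BQ, EL, FI, XW → queue [BQ, EL, FI, XW]
Visit BQ; enqueue LJ, MB → queue [EL, FI, XW, LJ, MB]
Visit EL → queue [FI, XW, LJ, MB]
Visit FI; enqueue CD, IM, OW, WI → queue [XW, LJ, MB, CD, IM, OW, WI]
Visit XW; enqueue RH, SL → queue [LJ, MB, CD, IM, OW, WI, RH, SL]
Visit LJ → queue [MB, CD, IM, OW, WI, RH, SL]
Visit MB → queue [CD, IM, OW, WI, RH, SL]
Visit CD; enqueue ZK → queue [IM, OW, WI, RH, SL, ZK]
Visit IM → queue [OW, WI, RH, SL, ZK]
Visit OW → queue [WI, RH, SL, ZK]
Visit WI → queue [RH, SL, ZK]
Visit RH → queue [SL, ZK]
Visit SL → queue [ZK]
Visit ZK → queue []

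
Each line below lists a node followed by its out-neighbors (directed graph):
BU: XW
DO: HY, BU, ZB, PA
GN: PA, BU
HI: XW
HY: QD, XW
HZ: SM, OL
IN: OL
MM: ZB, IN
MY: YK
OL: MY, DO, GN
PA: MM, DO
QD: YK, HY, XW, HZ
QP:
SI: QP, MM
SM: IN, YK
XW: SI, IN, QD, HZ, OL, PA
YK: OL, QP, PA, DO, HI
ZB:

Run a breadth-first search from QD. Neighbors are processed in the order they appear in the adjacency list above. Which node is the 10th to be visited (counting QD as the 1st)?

HI

Visit QD; enqueue YK, HY, XW, HZ → queue [YK, HY, XW, HZ]
Visit YK; enqueue OL, QP, PA, DO, HI → queue [HY, XW, HZ, OL, QP, PA, DO, HI]
Visit HY → queue [XW, HZ, OL, QP, PA, DO, HI]
Visit XW; enqueue SI, IN → queue [HZ, OL, QP, PA, DO, HI, SI, IN]
Visit HZ; enqueue SM → queue [OL, QP, PA, DO, HI, SI, IN, SM]
Visit OL; enqueue MY, GN → queue [QP, PA, DO, HI, SI, IN, SM, MY, GN]
Visit QP → queue [PA, DO, HI, SI, IN, SM, MY, GN]
Visit PA; enqueue MM → queue [DO, HI, SI, IN, SM, MY, GN, MM]
Visit DO; enqueue BU, ZB → queue [HI, SI, IN, SM, MY, GN, MM, BU, ZB]
Visit HI → queue [SI, IN, SM, MY, GN, MM, BU, ZB]
Visit SI → queue [IN, SM, MY, GN, MM, BU, ZB]
Visit IN → queue [SM, MY, GN, MM, BU, ZB]
Visit SM → queue [MY, GN, MM, BU, ZB]
Visit MY → queue [GN, MM, BU, ZB]
Visit GN → queue [MM, BU, ZB]
Visit MM → queue [BU, ZB]
Visit BU → queue [ZB]
Visit ZB → queue []

Visit order: QD, YK, HY, XW, HZ, OL, QP, PA, DO, HI, SI, IN, SM, MY, GN, MM, BU, ZB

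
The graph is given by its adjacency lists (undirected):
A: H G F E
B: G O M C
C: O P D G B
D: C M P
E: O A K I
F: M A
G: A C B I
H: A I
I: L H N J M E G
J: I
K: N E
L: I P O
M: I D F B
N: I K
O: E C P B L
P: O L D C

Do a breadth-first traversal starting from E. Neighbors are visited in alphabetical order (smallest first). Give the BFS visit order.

E, A, I, K, O, F, G, H, J, L, M, N, B, C, P, D

Visit E; enqueue A, I, K, O → queue [A, I, K, O]
Visit A; enqueue F, G, H → queue [I, K, O, F, G, H]
Visit I; enqueue J, L, M, N → queue [K, O, F, G, H, J, L, M, N]
Visit K → queue [O, F, G, H, J, L, M, N]
Visit O; enqueue B, C, P → queue [F, G, H, J, L, M, N, B, C, P]
Visit F → queue [G, H, J, L, M, N, B, C, P]
Visit G → queue [H, J, L, M, N, B, C, P]
Visit H → queue [J, L, M, N, B, C, P]
Visit J → queue [L, M, N, B, C, P]
Visit L → queue [M, N, B, C, P]
Visit M; enqueue D → queue [N, B, C, P, D]
Visit N → queue [B, C, P, D]
Visit B → queue [C, P, D]
Visit C → queue [P, D]
Visit P → queue [D]
Visit D → queue []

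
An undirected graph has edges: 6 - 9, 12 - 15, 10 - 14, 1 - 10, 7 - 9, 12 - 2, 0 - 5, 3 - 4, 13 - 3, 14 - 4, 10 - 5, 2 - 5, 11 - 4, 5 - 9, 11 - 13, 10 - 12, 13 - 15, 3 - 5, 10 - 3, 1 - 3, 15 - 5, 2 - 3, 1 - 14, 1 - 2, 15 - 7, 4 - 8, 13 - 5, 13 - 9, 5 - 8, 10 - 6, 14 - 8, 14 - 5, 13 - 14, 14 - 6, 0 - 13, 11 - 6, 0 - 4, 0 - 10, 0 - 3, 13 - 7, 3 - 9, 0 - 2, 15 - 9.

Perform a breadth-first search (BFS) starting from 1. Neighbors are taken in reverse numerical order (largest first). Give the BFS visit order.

1, 14, 10, 3, 2, 13, 8, 6, 5, 4, 12, 0, 9, 15, 11, 7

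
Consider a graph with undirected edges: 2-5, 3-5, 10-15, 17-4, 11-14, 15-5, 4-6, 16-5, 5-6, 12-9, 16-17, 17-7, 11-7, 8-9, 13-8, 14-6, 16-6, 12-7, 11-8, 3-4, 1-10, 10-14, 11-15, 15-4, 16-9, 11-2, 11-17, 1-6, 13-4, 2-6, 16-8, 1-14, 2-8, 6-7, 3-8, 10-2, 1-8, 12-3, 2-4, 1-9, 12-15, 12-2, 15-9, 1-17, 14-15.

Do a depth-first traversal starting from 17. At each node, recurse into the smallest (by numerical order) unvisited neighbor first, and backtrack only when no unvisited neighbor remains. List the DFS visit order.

17 1 6 2 4 3 5 15 9 8 11 7 12 14 10 13 16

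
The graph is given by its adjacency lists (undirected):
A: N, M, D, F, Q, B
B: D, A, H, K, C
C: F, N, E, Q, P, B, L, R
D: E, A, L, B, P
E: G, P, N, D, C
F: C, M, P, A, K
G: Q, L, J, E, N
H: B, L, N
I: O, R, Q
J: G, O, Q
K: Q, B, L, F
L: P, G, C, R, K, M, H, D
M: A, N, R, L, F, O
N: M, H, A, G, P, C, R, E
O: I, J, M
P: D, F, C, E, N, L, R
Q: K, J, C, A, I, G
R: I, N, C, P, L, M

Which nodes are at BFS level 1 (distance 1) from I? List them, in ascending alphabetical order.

O, Q, R

Level 0: I
Level 1: O, Q, R
Level 2: A, C, G, J, K, L, M, N, P
Level 3: B, D, E, F, H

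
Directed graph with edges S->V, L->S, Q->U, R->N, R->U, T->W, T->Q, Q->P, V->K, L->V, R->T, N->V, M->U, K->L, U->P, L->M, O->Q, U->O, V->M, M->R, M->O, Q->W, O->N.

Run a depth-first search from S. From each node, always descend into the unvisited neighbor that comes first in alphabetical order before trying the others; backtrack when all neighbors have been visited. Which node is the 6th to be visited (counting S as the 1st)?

O

Visit S
S → V
V → K
K → L
L → M
M → O
O → N
O → Q
Q → P
Q → U
Q → W
M → R
R → T

Visit order: S, V, K, L, M, O, N, Q, P, U, W, R, T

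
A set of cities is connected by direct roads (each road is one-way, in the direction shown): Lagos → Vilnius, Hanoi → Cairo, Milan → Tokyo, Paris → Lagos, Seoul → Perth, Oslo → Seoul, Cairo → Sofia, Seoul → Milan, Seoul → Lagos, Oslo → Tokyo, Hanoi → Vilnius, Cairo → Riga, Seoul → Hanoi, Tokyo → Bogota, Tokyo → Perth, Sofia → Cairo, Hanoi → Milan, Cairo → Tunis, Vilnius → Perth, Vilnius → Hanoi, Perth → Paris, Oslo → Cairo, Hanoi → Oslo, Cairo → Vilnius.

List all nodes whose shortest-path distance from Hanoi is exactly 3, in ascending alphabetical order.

Level 0: Hanoi
Level 1: Cairo, Milan, Oslo, Vilnius
Level 2: Perth, Riga, Seoul, Sofia, Tokyo, Tunis
Level 3: Bogota, Lagos, Paris

Bogota, Lagos, Paris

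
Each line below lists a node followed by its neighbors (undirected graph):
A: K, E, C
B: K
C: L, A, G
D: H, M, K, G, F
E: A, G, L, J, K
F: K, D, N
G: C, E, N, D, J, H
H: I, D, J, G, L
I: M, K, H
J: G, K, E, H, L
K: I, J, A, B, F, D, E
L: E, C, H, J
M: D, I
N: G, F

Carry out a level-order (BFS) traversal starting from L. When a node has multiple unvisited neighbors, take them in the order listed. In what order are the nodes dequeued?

L, E, C, H, J, A, G, K, I, D, N, B, F, M

Visit L; enqueue E, C, H, J → queue [E, C, H, J]
Visit E; enqueue A, G, K → queue [C, H, J, A, G, K]
Visit C → queue [H, J, A, G, K]
Visit H; enqueue I, D → queue [J, A, G, K, I, D]
Visit J → queue [A, G, K, I, D]
Visit A → queue [G, K, I, D]
Visit G; enqueue N → queue [K, I, D, N]
Visit K; enqueue B, F → queue [I, D, N, B, F]
Visit I; enqueue M → queue [D, N, B, F, M]
Visit D → queue [N, B, F, M]
Visit N → queue [B, F, M]
Visit B → queue [F, M]
Visit F → queue [M]
Visit M → queue []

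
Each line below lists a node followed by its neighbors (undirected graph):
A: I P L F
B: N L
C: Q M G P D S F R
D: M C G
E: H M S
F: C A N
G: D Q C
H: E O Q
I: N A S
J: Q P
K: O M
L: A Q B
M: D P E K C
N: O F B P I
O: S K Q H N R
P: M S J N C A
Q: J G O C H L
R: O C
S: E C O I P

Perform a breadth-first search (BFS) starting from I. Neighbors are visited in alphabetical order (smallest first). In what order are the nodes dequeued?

Visit I; enqueue A, N, S → queue [A, N, S]
Visit A; enqueue F, L, P → queue [N, S, F, L, P]
Visit N; enqueue B, O → queue [S, F, L, P, B, O]
Visit S; enqueue C, E → queue [F, L, P, B, O, C, E]
Visit F → queue [L, P, B, O, C, E]
Visit L; enqueue Q → queue [P, B, O, C, E, Q]
Visit P; enqueue J, M → queue [B, O, C, E, Q, J, M]
Visit B → queue [O, C, E, Q, J, M]
Visit O; enqueue H, K, R → queue [C, E, Q, J, M, H, K, R]
Visit C; enqueue D, G → queue [E, Q, J, M, H, K, R, D, G]
Visit E → queue [Q, J, M, H, K, R, D, G]
Visit Q → queue [J, M, H, K, R, D, G]
Visit J → queue [M, H, K, R, D, G]
Visit M → queue [H, K, R, D, G]
Visit H → queue [K, R, D, G]
Visit K → queue [R, D, G]
Visit R → queue [D, G]
Visit D → queue [G]
Visit G → queue []

I, A, N, S, F, L, P, B, O, C, E, Q, J, M, H, K, R, D, G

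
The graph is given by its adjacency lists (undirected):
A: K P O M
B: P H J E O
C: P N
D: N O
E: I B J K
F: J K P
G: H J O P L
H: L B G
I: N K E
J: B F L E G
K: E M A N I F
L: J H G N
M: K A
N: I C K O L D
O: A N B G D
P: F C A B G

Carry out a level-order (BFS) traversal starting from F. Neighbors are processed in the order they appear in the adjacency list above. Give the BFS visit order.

Visit F; enqueue J, K, P → queue [J, K, P]
Visit J; enqueue B, L, E, G → queue [K, P, B, L, E, G]
Visit K; enqueue M, A, N, I → queue [P, B, L, E, G, M, A, N, I]
Visit P; enqueue C → queue [B, L, E, G, M, A, N, I, C]
Visit B; enqueue H, O → queue [L, E, G, M, A, N, I, C, H, O]
Visit L → queue [E, G, M, A, N, I, C, H, O]
Visit E → queue [G, M, A, N, I, C, H, O]
Visit G → queue [M, A, N, I, C, H, O]
Visit M → queue [A, N, I, C, H, O]
Visit A → queue [N, I, C, H, O]
Visit N; enqueue D → queue [I, C, H, O, D]
Visit I → queue [C, H, O, D]
Visit C → queue [H, O, D]
Visit H → queue [O, D]
Visit O → queue [D]
Visit D → queue []

F → J → K → P → B → L → E → G → M → A → N → I → C → H → O → D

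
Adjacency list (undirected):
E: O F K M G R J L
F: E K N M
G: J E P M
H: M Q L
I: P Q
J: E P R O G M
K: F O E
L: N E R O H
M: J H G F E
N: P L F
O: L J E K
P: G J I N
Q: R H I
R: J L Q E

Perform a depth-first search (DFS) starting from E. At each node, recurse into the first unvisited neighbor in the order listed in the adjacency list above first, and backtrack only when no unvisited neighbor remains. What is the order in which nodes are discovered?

Visit E
E → O
O → L
L → N
N → P
P → G
G → J
J → R
R → Q
Q → H
H → M
M → F
F → K
Q → I

E -> O -> L -> N -> P -> G -> J -> R -> Q -> H -> M -> F -> K -> I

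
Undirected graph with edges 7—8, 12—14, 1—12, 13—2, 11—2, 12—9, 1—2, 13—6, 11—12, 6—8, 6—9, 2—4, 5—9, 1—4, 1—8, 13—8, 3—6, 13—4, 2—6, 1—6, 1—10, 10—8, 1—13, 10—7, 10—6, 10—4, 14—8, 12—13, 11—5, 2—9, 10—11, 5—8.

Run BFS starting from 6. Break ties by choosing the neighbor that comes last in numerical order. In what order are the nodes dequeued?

Visit 6; enqueue 13, 10, 9, 8, 3, 2, 1 → queue [13, 10, 9, 8, 3, 2, 1]
Visit 13; enqueue 12, 4 → queue [10, 9, 8, 3, 2, 1, 12, 4]
Visit 10; enqueue 11, 7 → queue [9, 8, 3, 2, 1, 12, 4, 11, 7]
Visit 9; enqueue 5 → queue [8, 3, 2, 1, 12, 4, 11, 7, 5]
Visit 8; enqueue 14 → queue [3, 2, 1, 12, 4, 11, 7, 5, 14]
Visit 3 → queue [2, 1, 12, 4, 11, 7, 5, 14]
Visit 2 → queue [1, 12, 4, 11, 7, 5, 14]
Visit 1 → queue [12, 4, 11, 7, 5, 14]
Visit 12 → queue [4, 11, 7, 5, 14]
Visit 4 → queue [11, 7, 5, 14]
Visit 11 → queue [7, 5, 14]
Visit 7 → queue [5, 14]
Visit 5 → queue [14]
Visit 14 → queue []

6 -> 13 -> 10 -> 9 -> 8 -> 3 -> 2 -> 1 -> 12 -> 4 -> 11 -> 7 -> 5 -> 14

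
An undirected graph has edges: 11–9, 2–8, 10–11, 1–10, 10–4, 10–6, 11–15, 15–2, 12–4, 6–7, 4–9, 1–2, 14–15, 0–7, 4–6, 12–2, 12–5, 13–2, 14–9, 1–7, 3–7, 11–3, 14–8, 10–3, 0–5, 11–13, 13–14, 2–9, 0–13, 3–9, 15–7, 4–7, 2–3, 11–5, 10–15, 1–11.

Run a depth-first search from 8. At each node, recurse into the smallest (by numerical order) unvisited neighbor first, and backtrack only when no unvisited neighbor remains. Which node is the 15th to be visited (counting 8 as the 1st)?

13

Visit 8
8 → 2
2 → 1
1 → 7
7 → 0
0 → 5
5 → 11
11 → 3
3 → 9
9 → 4
4 → 6
6 → 10
10 → 15
15 → 14
14 → 13
4 → 12

Visit order: 8, 2, 1, 7, 0, 5, 11, 3, 9, 4, 6, 10, 15, 14, 13, 12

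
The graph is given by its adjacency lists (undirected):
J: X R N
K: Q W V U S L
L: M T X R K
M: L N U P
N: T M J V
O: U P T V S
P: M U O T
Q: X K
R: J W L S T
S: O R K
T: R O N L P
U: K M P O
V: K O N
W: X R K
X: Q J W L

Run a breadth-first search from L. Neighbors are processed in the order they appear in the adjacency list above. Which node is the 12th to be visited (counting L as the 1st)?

Visit L; enqueue M, T, X, R, K → queue [M, T, X, R, K]
Visit M; enqueue N, U, P → queue [T, X, R, K, N, U, P]
Visit T; enqueue O → queue [X, R, K, N, U, P, O]
Visit X; enqueue Q, J, W → queue [R, K, N, U, P, O, Q, J, W]
Visit R; enqueue S → queue [K, N, U, P, O, Q, J, W, S]
Visit K; enqueue V → queue [N, U, P, O, Q, J, W, S, V]
Visit N → queue [U, P, O, Q, J, W, S, V]
Visit U → queue [P, O, Q, J, W, S, V]
Visit P → queue [O, Q, J, W, S, V]
Visit O → queue [Q, J, W, S, V]
Visit Q → queue [J, W, S, V]
Visit J → queue [W, S, V]
Visit W → queue [S, V]
Visit S → queue [V]
Visit V → queue []

Visit order: L, M, T, X, R, K, N, U, P, O, Q, J, W, S, V

J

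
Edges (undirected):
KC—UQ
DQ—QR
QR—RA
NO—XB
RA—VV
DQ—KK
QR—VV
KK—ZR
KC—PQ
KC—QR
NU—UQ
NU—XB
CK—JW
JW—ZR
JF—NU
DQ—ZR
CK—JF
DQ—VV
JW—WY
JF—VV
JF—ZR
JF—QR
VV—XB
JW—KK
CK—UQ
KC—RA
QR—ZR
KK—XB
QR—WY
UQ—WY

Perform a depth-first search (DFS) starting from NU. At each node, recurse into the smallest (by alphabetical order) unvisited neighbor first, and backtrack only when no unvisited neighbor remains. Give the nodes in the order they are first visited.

Visit NU
NU → JF
JF → CK
CK → JW
JW → KK
KK → DQ
DQ → QR
QR → KC
KC → PQ
KC → RA
RA → VV
VV → XB
XB → NO
KC → UQ
UQ → WY
QR → ZR

NU, JF, CK, JW, KK, DQ, QR, KC, PQ, RA, VV, XB, NO, UQ, WY, ZR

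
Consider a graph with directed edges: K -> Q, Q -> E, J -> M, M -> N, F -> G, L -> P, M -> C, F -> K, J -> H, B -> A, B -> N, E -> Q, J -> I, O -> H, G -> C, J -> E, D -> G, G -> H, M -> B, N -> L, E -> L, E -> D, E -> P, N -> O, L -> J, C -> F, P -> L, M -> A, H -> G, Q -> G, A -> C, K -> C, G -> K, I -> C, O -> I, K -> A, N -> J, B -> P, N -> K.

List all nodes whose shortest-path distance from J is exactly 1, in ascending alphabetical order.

E, H, I, M

Level 0: J
Level 1: E, H, I, M
Level 2: A, B, C, D, G, L, N, P, Q
Level 3: F, K, O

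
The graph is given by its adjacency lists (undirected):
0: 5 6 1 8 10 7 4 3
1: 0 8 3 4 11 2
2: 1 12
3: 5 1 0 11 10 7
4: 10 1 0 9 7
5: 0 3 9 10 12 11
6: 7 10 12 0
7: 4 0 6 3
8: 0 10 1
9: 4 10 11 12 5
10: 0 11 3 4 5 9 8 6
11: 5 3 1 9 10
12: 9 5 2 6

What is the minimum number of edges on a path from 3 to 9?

2

Level 0: 3
Level 1: 0, 1, 5, 7, 10, 11
Level 2: 2, 4, 6, 8, 9, 12
9 first appears at level 2.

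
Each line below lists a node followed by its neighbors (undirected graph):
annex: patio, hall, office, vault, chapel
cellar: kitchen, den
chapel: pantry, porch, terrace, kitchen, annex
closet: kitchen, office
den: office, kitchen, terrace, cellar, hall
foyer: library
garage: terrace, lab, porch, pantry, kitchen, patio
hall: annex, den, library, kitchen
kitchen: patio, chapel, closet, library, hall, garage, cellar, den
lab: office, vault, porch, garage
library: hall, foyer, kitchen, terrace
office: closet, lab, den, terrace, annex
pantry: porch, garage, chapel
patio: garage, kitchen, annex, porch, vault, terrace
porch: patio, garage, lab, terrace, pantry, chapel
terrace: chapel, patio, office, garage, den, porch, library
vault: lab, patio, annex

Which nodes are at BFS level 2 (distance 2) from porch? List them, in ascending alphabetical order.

annex, den, kitchen, library, office, vault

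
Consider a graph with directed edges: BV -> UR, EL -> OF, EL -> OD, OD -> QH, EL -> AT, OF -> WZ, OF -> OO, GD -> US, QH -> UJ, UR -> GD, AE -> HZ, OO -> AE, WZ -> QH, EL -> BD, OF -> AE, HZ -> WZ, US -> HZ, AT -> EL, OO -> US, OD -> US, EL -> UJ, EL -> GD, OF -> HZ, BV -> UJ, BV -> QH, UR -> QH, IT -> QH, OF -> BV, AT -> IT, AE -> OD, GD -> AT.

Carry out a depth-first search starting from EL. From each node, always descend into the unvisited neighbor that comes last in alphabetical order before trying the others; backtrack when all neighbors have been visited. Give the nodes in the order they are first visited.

EL, UJ, OF, WZ, QH, OO, US, HZ, AE, OD, BV, UR, GD, AT, IT, BD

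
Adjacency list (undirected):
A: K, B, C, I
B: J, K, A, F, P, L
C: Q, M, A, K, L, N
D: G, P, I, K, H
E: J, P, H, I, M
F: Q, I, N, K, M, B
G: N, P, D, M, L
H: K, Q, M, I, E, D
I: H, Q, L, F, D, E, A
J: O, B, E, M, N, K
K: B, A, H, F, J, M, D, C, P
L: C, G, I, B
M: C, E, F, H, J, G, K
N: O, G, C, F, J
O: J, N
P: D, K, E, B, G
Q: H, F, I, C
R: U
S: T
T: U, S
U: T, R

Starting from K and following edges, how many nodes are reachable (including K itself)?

17

BFS from K visits: K, B, A, H, F, J, M, D, C, P, L, I, Q, E, N, O, G
Reachable nodes: 17 of 21 total.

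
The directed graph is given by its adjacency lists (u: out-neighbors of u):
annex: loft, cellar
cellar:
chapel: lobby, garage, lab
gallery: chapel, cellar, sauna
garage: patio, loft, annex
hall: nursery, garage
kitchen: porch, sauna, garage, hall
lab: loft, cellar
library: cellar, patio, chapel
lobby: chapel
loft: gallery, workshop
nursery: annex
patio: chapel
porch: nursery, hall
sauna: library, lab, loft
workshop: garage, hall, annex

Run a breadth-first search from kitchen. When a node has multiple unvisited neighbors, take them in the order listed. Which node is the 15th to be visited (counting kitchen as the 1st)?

workshop

Visit kitchen; enqueue porch, sauna, garage, hall → queue [porch, sauna, garage, hall]
Visit porch; enqueue nursery → queue [sauna, garage, hall, nursery]
Visit sauna; enqueue library, lab, loft → queue [garage, hall, nursery, library, lab, loft]
Visit garage; enqueue patio, annex → queue [hall, nursery, library, lab, loft, patio, annex]
Visit hall → queue [nursery, library, lab, loft, patio, annex]
Visit nursery → queue [library, lab, loft, patio, annex]
Visit library; enqueue cellar, chapel → queue [lab, loft, patio, annex, cellar, chapel]
Visit lab → queue [loft, patio, annex, cellar, chapel]
Visit loft; enqueue gallery, workshop → queue [patio, annex, cellar, chapel, gallery, workshop]
Visit patio → queue [annex, cellar, chapel, gallery, workshop]
Visit annex → queue [cellar, chapel, gallery, workshop]
Visit cellar → queue [chapel, gallery, workshop]
Visit chapel; enqueue lobby → queue [gallery, workshop, lobby]
Visit gallery → queue [workshop, lobby]
Visit workshop → queue [lobby]
Visit lobby → queue []

Visit order: kitchen, porch, sauna, garage, hall, nursery, library, lab, loft, patio, annex, cellar, chapel, gallery, workshop, lobby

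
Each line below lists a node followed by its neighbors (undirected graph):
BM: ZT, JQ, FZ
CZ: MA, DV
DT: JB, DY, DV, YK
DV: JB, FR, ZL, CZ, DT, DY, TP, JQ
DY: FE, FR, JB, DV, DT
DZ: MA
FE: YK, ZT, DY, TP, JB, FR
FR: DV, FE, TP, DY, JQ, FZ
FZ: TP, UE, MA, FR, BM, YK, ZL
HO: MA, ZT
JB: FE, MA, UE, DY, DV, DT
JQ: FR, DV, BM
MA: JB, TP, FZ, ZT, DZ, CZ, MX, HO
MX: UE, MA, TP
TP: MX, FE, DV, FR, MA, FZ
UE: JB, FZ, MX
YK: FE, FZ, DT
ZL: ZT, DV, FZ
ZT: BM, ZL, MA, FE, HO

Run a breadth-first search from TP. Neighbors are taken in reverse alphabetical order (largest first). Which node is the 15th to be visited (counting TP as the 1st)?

Visit TP; enqueue MX, MA, FZ, FR, FE, DV → queue [MX, MA, FZ, FR, FE, DV]
Visit MX; enqueue UE → queue [MA, FZ, FR, FE, DV, UE]
Visit MA; enqueue ZT, JB, HO, DZ, CZ → queue [FZ, FR, FE, DV, UE, ZT, JB, HO, DZ, CZ]
Visit FZ; enqueue ZL, YK, BM → queue [FR, FE, DV, UE, ZT, JB, HO, DZ, CZ, ZL, YK, BM]
Visit FR; enqueue JQ, DY → queue [FE, DV, UE, ZT, JB, HO, DZ, CZ, ZL, YK, BM, JQ, DY]
Visit FE → queue [DV, UE, ZT, JB, HO, DZ, CZ, ZL, YK, BM, JQ, DY]
Visit DV; enqueue DT → queue [UE, ZT, JB, HO, DZ, CZ, ZL, YK, BM, JQ, DY, DT]
Visit UE → queue [ZT, JB, HO, DZ, CZ, ZL, YK, BM, JQ, DY, DT]
Visit ZT → queue [JB, HO, DZ, CZ, ZL, YK, BM, JQ, DY, DT]
Visit JB → queue [HO, DZ, CZ, ZL, YK, BM, JQ, DY, DT]
Visit HO → queue [DZ, CZ, ZL, YK, BM, JQ, DY, DT]
Visit DZ → queue [CZ, ZL, YK, BM, JQ, DY, DT]
Visit CZ → queue [ZL, YK, BM, JQ, DY, DT]
Visit ZL → queue [YK, BM, JQ, DY, DT]
Visit YK → queue [BM, JQ, DY, DT]
Visit BM → queue [JQ, DY, DT]
Visit JQ → queue [DY, DT]
Visit DY → queue [DT]
Visit DT → queue []

Visit order: TP, MX, MA, FZ, FR, FE, DV, UE, ZT, JB, HO, DZ, CZ, ZL, YK, BM, JQ, DY, DT

YK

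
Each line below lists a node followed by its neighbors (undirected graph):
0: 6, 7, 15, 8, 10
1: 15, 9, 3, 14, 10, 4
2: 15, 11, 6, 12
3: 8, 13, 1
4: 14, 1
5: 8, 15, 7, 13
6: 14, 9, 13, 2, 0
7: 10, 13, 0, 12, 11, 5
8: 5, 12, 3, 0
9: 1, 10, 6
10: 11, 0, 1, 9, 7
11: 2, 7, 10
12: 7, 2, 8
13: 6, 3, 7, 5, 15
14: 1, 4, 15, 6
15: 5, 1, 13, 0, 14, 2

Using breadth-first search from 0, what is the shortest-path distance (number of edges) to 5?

Level 0: 0
Level 1: 6, 7, 8, 10, 15
Level 2: 1, 2, 3, 5, 9, 11, 12, 13, 14
Level 3: 4
5 first appears at level 2.

2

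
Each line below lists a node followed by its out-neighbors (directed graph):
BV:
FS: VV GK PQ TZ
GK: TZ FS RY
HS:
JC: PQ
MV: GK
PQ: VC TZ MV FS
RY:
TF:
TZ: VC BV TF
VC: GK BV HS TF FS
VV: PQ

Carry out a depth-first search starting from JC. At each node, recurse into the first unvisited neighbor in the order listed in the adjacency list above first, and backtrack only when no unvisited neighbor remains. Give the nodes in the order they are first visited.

Visit JC
JC → PQ
PQ → VC
VC → GK
GK → TZ
TZ → BV
TZ → TF
GK → FS
FS → VV
GK → RY
VC → HS
PQ → MV

JC PQ VC GK TZ BV TF FS VV RY HS MV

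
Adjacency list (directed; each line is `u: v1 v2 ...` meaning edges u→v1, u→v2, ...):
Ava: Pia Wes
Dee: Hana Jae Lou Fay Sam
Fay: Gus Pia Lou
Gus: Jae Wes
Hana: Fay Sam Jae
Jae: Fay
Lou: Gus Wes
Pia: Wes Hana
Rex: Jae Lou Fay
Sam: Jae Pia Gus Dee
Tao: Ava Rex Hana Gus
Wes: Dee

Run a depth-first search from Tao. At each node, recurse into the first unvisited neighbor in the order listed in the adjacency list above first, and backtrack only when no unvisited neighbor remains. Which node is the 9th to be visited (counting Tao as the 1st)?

Jae

Visit Tao
Tao → Ava
Ava → Pia
Pia → Wes
Wes → Dee
Dee → Hana
Hana → Fay
Fay → Gus
Gus → Jae
Fay → Lou
Hana → Sam
Tao → Rex

Visit order: Tao, Ava, Pia, Wes, Dee, Hana, Fay, Gus, Jae, Lou, Sam, Rex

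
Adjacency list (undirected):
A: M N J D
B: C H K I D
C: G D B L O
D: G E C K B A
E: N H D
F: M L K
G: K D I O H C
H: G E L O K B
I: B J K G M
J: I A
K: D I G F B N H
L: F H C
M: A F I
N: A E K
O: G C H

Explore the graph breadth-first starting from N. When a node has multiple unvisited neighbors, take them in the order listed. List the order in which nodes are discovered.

Visit N; enqueue A, E, K → queue [A, E, K]
Visit A; enqueue M, J, D → queue [E, K, M, J, D]
Visit E; enqueue H → queue [K, M, J, D, H]
Visit K; enqueue I, G, F, B → queue [M, J, D, H, I, G, F, B]
Visit M → queue [J, D, H, I, G, F, B]
Visit J → queue [D, H, I, G, F, B]
Visit D; enqueue C → queue [H, I, G, F, B, C]
Visit H; enqueue L, O → queue [I, G, F, B, C, L, O]
Visit I → queue [G, F, B, C, L, O]
Visit G → queue [F, B, C, L, O]
Visit F → queue [B, C, L, O]
Visit B → queue [C, L, O]
Visit C → queue [L, O]
Visit L → queue [O]
Visit O → queue []

N A E K M J D H I G F B C L O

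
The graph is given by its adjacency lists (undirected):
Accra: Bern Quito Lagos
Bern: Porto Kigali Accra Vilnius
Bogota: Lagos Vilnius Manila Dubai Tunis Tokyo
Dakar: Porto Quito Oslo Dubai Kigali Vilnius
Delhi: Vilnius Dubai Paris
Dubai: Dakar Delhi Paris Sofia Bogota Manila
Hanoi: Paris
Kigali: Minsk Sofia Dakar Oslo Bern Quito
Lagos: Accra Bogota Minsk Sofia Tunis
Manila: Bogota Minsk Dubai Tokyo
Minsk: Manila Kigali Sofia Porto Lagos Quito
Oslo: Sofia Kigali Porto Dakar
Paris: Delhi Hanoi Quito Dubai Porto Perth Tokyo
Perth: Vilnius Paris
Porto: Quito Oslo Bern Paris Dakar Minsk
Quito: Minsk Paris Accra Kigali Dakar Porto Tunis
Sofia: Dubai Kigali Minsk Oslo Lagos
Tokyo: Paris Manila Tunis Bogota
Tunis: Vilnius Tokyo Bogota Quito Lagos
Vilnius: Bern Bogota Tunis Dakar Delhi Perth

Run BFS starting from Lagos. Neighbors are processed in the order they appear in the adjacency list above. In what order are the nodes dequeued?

Lagos, Accra, Bogota, Minsk, Sofia, Tunis, Bern, Quito, Vilnius, Manila, Dubai, Tokyo, Kigali, Porto, Oslo, Paris, Dakar, Delhi, Perth, Hanoi

Visit Lagos; enqueue Accra, Bogota, Minsk, Sofia, Tunis → queue [Accra, Bogota, Minsk, Sofia, Tunis]
Visit Accra; enqueue Bern, Quito → queue [Bogota, Minsk, Sofia, Tunis, Bern, Quito]
Visit Bogota; enqueue Vilnius, Manila, Dubai, Tokyo → queue [Minsk, Sofia, Tunis, Bern, Quito, Vilnius, Manila, Dubai, Tokyo]
Visit Minsk; enqueue Kigali, Porto → queue [Sofia, Tunis, Bern, Quito, Vilnius, Manila, Dubai, Tokyo, Kigali, Porto]
Visit Sofia; enqueue Oslo → queue [Tunis, Bern, Quito, Vilnius, Manila, Dubai, Tokyo, Kigali, Porto, Oslo]
Visit Tunis → queue [Bern, Quito, Vilnius, Manila, Dubai, Tokyo, Kigali, Porto, Oslo]
Visit Bern → queue [Quito, Vilnius, Manila, Dubai, Tokyo, Kigali, Porto, Oslo]
Visit Quito; enqueue Paris, Dakar → queue [Vilnius, Manila, Dubai, Tokyo, Kigali, Porto, Oslo, Paris, Dakar]
Visit Vilnius; enqueue Delhi, Perth → queue [Manila, Dubai, Tokyo, Kigali, Porto, Oslo, Paris, Dakar, Delhi, Perth]
Visit Manila → queue [Dubai, Tokyo, Kigali, Porto, Oslo, Paris, Dakar, Delhi, Perth]
Visit Dubai → queue [Tokyo, Kigali, Porto, Oslo, Paris, Dakar, Delhi, Perth]
Visit Tokyo → queue [Kigali, Porto, Oslo, Paris, Dakar, Delhi, Perth]
Visit Kigali → queue [Porto, Oslo, Paris, Dakar, Delhi, Perth]
Visit Porto → queue [Oslo, Paris, Dakar, Delhi, Perth]
Visit Oslo → queue [Paris, Dakar, Delhi, Perth]
Visit Paris; enqueue Hanoi → queue [Dakar, Delhi, Perth, Hanoi]
Visit Dakar → queue [Delhi, Perth, Hanoi]
Visit Delhi → queue [Perth, Hanoi]
Visit Perth → queue [Hanoi]
Visit Hanoi → queue []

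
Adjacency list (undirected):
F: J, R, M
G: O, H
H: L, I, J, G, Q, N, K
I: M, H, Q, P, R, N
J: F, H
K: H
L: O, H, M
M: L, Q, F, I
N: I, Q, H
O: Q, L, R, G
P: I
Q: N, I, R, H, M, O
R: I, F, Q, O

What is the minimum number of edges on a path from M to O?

Level 0: M
Level 1: F, I, L, Q
Level 2: H, J, N, O, P, R
Level 3: G, K
O first appears at level 2.

2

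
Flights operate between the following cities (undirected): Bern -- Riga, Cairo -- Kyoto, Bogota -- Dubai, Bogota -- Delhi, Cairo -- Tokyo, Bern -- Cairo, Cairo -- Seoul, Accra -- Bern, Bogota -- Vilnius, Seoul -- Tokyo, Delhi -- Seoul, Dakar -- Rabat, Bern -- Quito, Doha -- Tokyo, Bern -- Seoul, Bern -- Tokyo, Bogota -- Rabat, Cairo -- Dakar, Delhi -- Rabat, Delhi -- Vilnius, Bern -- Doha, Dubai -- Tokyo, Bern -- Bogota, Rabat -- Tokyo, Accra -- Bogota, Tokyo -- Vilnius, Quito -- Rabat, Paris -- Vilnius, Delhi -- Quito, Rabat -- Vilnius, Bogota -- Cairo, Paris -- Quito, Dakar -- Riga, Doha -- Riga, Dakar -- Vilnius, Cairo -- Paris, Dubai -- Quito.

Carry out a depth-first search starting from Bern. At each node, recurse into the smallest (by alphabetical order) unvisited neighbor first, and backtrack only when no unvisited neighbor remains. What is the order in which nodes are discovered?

Bern → Accra → Bogota → Cairo → Dakar → Rabat → Delhi → Quito → Dubai → Tokyo → Doha → Riga → Seoul → Vilnius → Paris → Kyoto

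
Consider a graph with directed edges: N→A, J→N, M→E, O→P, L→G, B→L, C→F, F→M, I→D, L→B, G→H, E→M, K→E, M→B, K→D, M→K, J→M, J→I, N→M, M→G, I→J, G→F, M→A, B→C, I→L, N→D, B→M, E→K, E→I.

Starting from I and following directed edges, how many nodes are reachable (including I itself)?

14

BFS from I visits: I, D, J, L, M, N, B, G, A, E, K, C, F, H
Reachable nodes: 14 of 16 total.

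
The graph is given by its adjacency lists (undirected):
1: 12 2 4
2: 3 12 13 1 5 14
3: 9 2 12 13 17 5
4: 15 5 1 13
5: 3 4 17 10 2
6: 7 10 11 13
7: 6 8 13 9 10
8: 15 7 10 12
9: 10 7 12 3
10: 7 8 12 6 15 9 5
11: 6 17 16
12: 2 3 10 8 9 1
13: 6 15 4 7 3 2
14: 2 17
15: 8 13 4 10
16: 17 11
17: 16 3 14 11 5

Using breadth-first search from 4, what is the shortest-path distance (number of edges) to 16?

3

Level 0: 4
Level 1: 1, 5, 13, 15
Level 2: 2, 3, 6, 7, 8, 10, 12, 17
Level 3: 9, 11, 14, 16
16 first appears at level 3.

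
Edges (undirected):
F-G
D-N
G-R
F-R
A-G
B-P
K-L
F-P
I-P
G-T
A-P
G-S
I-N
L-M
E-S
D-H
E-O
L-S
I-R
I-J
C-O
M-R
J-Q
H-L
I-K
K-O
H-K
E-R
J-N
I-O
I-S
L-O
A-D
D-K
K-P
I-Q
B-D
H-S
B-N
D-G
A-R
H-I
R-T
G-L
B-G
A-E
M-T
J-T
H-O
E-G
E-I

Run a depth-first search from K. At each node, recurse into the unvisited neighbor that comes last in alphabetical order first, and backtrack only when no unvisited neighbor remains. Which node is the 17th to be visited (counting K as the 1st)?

A

Visit K
K → P
P → I
I → S
S → L
L → O
O → H
H → D
D → N
N → J
J → T
T → R
R → M
R → G
G → F
G → E
E → A
G → B
J → Q
O → C

Visit order: K, P, I, S, L, O, H, D, N, J, T, R, M, G, F, E, A, B, Q, C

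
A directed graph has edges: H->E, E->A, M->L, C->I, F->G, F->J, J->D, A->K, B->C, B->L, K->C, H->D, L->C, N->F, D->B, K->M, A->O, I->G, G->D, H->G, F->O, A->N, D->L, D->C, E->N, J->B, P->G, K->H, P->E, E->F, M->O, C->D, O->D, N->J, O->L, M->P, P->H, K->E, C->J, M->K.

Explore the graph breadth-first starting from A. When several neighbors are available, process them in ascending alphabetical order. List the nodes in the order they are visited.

Visit A; enqueue K, N, O → queue [K, N, O]
Visit K; enqueue C, E, H, M → queue [N, O, C, E, H, M]
Visit N; enqueue F, J → queue [O, C, E, H, M, F, J]
Visit O; enqueue D, L → queue [C, E, H, M, F, J, D, L]
Visit C; enqueue I → queue [E, H, M, F, J, D, L, I]
Visit E → queue [H, M, F, J, D, L, I]
Visit H; enqueue G → queue [M, F, J, D, L, I, G]
Visit M; enqueue P → queue [F, J, D, L, I, G, P]
Visit F → queue [J, D, L, I, G, P]
Visit J; enqueue B → queue [D, L, I, G, P, B]
Visit D → queue [L, I, G, P, B]
Visit L → queue [I, G, P, B]
Visit I → queue [G, P, B]
Visit G → queue [P, B]
Visit P → queue [B]
Visit B → queue []

A, K, N, O, C, E, H, M, F, J, D, L, I, G, P, B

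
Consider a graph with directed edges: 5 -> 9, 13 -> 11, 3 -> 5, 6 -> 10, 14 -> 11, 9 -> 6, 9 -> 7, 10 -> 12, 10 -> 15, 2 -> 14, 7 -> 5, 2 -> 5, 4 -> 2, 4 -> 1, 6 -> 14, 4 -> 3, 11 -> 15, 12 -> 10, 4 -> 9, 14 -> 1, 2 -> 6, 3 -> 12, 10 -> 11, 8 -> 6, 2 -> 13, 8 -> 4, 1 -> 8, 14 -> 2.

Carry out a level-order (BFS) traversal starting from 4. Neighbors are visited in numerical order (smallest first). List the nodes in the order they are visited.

4 1 2 3 9 8 5 6 13 14 12 7 10 11 15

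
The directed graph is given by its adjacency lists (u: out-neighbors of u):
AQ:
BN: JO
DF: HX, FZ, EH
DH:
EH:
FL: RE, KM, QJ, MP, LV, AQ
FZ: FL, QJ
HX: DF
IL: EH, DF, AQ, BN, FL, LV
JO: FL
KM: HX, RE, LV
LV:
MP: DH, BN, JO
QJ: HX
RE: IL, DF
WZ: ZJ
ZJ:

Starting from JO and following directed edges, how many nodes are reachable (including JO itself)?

BFS from JO visits: JO, FL, RE, QJ, MP, LV, KM, AQ, IL, DF, HX, DH, BN, EH, FZ
Reachable nodes: 15 of 17 total.

15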